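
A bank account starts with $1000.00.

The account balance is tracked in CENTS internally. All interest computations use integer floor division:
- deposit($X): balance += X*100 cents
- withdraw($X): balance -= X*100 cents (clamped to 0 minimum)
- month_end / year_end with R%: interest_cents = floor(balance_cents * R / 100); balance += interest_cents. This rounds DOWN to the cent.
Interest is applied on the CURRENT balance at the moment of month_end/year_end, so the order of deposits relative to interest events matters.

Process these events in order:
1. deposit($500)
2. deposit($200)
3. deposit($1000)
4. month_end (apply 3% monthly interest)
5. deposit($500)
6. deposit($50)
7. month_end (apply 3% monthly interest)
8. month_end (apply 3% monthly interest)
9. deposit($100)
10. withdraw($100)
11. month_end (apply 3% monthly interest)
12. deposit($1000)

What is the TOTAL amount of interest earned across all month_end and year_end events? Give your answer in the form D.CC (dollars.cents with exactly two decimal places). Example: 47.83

Answer: 389.86

Derivation:
After 1 (deposit($500)): balance=$1500.00 total_interest=$0.00
After 2 (deposit($200)): balance=$1700.00 total_interest=$0.00
After 3 (deposit($1000)): balance=$2700.00 total_interest=$0.00
After 4 (month_end (apply 3% monthly interest)): balance=$2781.00 total_interest=$81.00
After 5 (deposit($500)): balance=$3281.00 total_interest=$81.00
After 6 (deposit($50)): balance=$3331.00 total_interest=$81.00
After 7 (month_end (apply 3% monthly interest)): balance=$3430.93 total_interest=$180.93
After 8 (month_end (apply 3% monthly interest)): balance=$3533.85 total_interest=$283.85
After 9 (deposit($100)): balance=$3633.85 total_interest=$283.85
After 10 (withdraw($100)): balance=$3533.85 total_interest=$283.85
After 11 (month_end (apply 3% monthly interest)): balance=$3639.86 total_interest=$389.86
After 12 (deposit($1000)): balance=$4639.86 total_interest=$389.86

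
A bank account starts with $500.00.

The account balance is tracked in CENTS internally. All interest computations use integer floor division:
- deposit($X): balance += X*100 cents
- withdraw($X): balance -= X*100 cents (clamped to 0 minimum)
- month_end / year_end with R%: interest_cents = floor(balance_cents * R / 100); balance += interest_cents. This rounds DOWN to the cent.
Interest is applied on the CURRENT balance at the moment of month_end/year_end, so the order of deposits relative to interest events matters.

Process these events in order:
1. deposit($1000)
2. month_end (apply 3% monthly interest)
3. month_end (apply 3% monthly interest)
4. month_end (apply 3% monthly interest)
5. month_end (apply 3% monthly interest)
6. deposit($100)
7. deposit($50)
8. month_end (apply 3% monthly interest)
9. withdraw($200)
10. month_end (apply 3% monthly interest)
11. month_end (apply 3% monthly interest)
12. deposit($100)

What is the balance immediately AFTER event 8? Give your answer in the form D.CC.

After 1 (deposit($1000)): balance=$1500.00 total_interest=$0.00
After 2 (month_end (apply 3% monthly interest)): balance=$1545.00 total_interest=$45.00
After 3 (month_end (apply 3% monthly interest)): balance=$1591.35 total_interest=$91.35
After 4 (month_end (apply 3% monthly interest)): balance=$1639.09 total_interest=$139.09
After 5 (month_end (apply 3% monthly interest)): balance=$1688.26 total_interest=$188.26
After 6 (deposit($100)): balance=$1788.26 total_interest=$188.26
After 7 (deposit($50)): balance=$1838.26 total_interest=$188.26
After 8 (month_end (apply 3% monthly interest)): balance=$1893.40 total_interest=$243.40

Answer: 1893.40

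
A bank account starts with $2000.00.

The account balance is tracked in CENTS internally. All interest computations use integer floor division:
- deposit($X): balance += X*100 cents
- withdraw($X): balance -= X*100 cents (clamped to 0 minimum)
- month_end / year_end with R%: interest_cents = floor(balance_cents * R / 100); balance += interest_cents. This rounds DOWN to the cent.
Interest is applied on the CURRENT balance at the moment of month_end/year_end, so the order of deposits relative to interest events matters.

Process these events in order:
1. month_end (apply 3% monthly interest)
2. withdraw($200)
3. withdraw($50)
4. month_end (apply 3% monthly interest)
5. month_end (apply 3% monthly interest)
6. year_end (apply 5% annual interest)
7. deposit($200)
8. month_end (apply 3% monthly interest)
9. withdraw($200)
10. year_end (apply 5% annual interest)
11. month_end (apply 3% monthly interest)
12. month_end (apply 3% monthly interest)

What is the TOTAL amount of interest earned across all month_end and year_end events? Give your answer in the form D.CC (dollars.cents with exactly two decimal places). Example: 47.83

Answer: 570.01

Derivation:
After 1 (month_end (apply 3% monthly interest)): balance=$2060.00 total_interest=$60.00
After 2 (withdraw($200)): balance=$1860.00 total_interest=$60.00
After 3 (withdraw($50)): balance=$1810.00 total_interest=$60.00
After 4 (month_end (apply 3% monthly interest)): balance=$1864.30 total_interest=$114.30
After 5 (month_end (apply 3% monthly interest)): balance=$1920.22 total_interest=$170.22
After 6 (year_end (apply 5% annual interest)): balance=$2016.23 total_interest=$266.23
After 7 (deposit($200)): balance=$2216.23 total_interest=$266.23
After 8 (month_end (apply 3% monthly interest)): balance=$2282.71 total_interest=$332.71
After 9 (withdraw($200)): balance=$2082.71 total_interest=$332.71
After 10 (year_end (apply 5% annual interest)): balance=$2186.84 total_interest=$436.84
After 11 (month_end (apply 3% monthly interest)): balance=$2252.44 total_interest=$502.44
After 12 (month_end (apply 3% monthly interest)): balance=$2320.01 total_interest=$570.01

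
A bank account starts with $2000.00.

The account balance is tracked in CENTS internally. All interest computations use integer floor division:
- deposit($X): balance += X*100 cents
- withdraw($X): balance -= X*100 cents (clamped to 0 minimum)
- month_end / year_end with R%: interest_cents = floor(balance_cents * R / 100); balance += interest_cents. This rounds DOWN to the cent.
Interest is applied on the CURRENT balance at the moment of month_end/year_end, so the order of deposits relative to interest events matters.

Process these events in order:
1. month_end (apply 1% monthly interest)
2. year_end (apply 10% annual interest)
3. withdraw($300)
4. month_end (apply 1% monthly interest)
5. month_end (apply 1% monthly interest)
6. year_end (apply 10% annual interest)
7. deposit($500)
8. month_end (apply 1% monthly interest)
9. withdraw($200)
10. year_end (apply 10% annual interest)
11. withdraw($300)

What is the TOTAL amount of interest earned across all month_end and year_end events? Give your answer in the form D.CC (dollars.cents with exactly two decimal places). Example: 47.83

Answer: 731.57

Derivation:
After 1 (month_end (apply 1% monthly interest)): balance=$2020.00 total_interest=$20.00
After 2 (year_end (apply 10% annual interest)): balance=$2222.00 total_interest=$222.00
After 3 (withdraw($300)): balance=$1922.00 total_interest=$222.00
After 4 (month_end (apply 1% monthly interest)): balance=$1941.22 total_interest=$241.22
After 5 (month_end (apply 1% monthly interest)): balance=$1960.63 total_interest=$260.63
After 6 (year_end (apply 10% annual interest)): balance=$2156.69 total_interest=$456.69
After 7 (deposit($500)): balance=$2656.69 total_interest=$456.69
After 8 (month_end (apply 1% monthly interest)): balance=$2683.25 total_interest=$483.25
After 9 (withdraw($200)): balance=$2483.25 total_interest=$483.25
After 10 (year_end (apply 10% annual interest)): balance=$2731.57 total_interest=$731.57
After 11 (withdraw($300)): balance=$2431.57 total_interest=$731.57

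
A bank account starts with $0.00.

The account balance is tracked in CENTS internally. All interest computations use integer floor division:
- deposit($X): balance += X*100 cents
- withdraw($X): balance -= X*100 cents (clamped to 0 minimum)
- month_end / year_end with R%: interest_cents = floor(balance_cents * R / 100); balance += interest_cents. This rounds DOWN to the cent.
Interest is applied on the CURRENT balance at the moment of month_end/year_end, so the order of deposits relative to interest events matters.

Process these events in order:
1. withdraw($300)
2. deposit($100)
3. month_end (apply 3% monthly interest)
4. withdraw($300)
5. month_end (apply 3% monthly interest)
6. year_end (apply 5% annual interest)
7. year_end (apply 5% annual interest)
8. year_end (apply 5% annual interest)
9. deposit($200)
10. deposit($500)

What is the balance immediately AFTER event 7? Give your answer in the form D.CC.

After 1 (withdraw($300)): balance=$0.00 total_interest=$0.00
After 2 (deposit($100)): balance=$100.00 total_interest=$0.00
After 3 (month_end (apply 3% monthly interest)): balance=$103.00 total_interest=$3.00
After 4 (withdraw($300)): balance=$0.00 total_interest=$3.00
After 5 (month_end (apply 3% monthly interest)): balance=$0.00 total_interest=$3.00
After 6 (year_end (apply 5% annual interest)): balance=$0.00 total_interest=$3.00
After 7 (year_end (apply 5% annual interest)): balance=$0.00 total_interest=$3.00

Answer: 0.00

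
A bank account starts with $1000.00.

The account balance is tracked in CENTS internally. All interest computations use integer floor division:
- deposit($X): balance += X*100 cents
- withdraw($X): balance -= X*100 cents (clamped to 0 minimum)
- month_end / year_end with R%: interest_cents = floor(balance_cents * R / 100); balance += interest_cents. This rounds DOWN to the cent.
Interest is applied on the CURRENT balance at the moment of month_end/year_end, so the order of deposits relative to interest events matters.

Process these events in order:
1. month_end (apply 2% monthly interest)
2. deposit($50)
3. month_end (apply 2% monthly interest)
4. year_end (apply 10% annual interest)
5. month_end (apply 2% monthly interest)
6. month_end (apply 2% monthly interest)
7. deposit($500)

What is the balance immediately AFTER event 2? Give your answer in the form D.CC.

Answer: 1070.00

Derivation:
After 1 (month_end (apply 2% monthly interest)): balance=$1020.00 total_interest=$20.00
After 2 (deposit($50)): balance=$1070.00 total_interest=$20.00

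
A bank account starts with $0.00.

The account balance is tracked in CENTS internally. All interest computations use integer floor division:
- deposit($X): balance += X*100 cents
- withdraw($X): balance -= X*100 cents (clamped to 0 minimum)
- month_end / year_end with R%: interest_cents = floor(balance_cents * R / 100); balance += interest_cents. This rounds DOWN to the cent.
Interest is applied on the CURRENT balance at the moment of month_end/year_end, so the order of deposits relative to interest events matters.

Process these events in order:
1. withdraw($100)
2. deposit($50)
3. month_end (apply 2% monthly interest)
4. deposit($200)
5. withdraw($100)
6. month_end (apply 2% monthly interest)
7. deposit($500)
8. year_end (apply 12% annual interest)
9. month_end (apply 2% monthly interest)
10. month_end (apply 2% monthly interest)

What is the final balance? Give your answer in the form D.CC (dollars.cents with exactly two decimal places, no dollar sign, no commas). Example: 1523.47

Answer: 762.09

Derivation:
After 1 (withdraw($100)): balance=$0.00 total_interest=$0.00
After 2 (deposit($50)): balance=$50.00 total_interest=$0.00
After 3 (month_end (apply 2% monthly interest)): balance=$51.00 total_interest=$1.00
After 4 (deposit($200)): balance=$251.00 total_interest=$1.00
After 5 (withdraw($100)): balance=$151.00 total_interest=$1.00
After 6 (month_end (apply 2% monthly interest)): balance=$154.02 total_interest=$4.02
After 7 (deposit($500)): balance=$654.02 total_interest=$4.02
After 8 (year_end (apply 12% annual interest)): balance=$732.50 total_interest=$82.50
After 9 (month_end (apply 2% monthly interest)): balance=$747.15 total_interest=$97.15
After 10 (month_end (apply 2% monthly interest)): balance=$762.09 total_interest=$112.09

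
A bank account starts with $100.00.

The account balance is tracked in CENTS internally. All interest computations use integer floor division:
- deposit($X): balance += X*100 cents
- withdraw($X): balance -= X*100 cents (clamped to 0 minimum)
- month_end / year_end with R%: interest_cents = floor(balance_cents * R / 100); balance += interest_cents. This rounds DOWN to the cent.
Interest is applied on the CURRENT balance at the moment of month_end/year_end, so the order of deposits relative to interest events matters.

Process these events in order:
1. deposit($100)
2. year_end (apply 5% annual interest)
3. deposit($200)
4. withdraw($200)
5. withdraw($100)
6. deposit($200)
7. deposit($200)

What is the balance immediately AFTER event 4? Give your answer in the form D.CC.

Answer: 210.00

Derivation:
After 1 (deposit($100)): balance=$200.00 total_interest=$0.00
After 2 (year_end (apply 5% annual interest)): balance=$210.00 total_interest=$10.00
After 3 (deposit($200)): balance=$410.00 total_interest=$10.00
After 4 (withdraw($200)): balance=$210.00 total_interest=$10.00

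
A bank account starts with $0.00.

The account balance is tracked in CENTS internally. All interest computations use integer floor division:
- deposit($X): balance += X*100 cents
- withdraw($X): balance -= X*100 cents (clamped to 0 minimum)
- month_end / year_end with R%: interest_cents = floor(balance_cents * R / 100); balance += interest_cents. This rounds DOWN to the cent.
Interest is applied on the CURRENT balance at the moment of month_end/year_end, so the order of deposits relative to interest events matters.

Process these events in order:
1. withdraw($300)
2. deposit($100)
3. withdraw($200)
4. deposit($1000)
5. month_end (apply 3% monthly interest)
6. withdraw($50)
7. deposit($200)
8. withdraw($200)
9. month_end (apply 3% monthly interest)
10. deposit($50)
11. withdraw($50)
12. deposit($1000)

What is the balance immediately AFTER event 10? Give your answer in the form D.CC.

Answer: 1059.40

Derivation:
After 1 (withdraw($300)): balance=$0.00 total_interest=$0.00
After 2 (deposit($100)): balance=$100.00 total_interest=$0.00
After 3 (withdraw($200)): balance=$0.00 total_interest=$0.00
After 4 (deposit($1000)): balance=$1000.00 total_interest=$0.00
After 5 (month_end (apply 3% monthly interest)): balance=$1030.00 total_interest=$30.00
After 6 (withdraw($50)): balance=$980.00 total_interest=$30.00
After 7 (deposit($200)): balance=$1180.00 total_interest=$30.00
After 8 (withdraw($200)): balance=$980.00 total_interest=$30.00
After 9 (month_end (apply 3% monthly interest)): balance=$1009.40 total_interest=$59.40
After 10 (deposit($50)): balance=$1059.40 total_interest=$59.40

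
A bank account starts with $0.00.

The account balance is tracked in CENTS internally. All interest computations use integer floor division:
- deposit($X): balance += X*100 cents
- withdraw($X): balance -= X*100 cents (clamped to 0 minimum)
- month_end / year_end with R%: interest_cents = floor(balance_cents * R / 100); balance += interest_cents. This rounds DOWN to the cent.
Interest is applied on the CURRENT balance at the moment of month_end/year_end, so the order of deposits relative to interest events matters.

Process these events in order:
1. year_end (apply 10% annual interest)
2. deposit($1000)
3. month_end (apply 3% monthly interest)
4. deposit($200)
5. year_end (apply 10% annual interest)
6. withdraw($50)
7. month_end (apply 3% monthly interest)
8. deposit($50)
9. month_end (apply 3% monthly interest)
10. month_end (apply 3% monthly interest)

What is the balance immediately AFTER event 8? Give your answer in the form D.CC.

After 1 (year_end (apply 10% annual interest)): balance=$0.00 total_interest=$0.00
After 2 (deposit($1000)): balance=$1000.00 total_interest=$0.00
After 3 (month_end (apply 3% monthly interest)): balance=$1030.00 total_interest=$30.00
After 4 (deposit($200)): balance=$1230.00 total_interest=$30.00
After 5 (year_end (apply 10% annual interest)): balance=$1353.00 total_interest=$153.00
After 6 (withdraw($50)): balance=$1303.00 total_interest=$153.00
After 7 (month_end (apply 3% monthly interest)): balance=$1342.09 total_interest=$192.09
After 8 (deposit($50)): balance=$1392.09 total_interest=$192.09

Answer: 1392.09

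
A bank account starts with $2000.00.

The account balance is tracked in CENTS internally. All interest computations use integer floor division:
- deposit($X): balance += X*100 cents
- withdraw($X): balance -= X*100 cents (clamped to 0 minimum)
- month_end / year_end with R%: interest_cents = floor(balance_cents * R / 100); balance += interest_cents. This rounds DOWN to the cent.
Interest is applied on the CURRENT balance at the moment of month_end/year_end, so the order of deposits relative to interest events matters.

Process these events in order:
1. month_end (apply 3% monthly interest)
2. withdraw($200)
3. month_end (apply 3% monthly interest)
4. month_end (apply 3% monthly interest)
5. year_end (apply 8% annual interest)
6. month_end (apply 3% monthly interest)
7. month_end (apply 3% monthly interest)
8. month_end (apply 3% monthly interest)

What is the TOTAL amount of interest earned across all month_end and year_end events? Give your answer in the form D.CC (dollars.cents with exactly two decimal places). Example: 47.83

Answer: 528.73

Derivation:
After 1 (month_end (apply 3% monthly interest)): balance=$2060.00 total_interest=$60.00
After 2 (withdraw($200)): balance=$1860.00 total_interest=$60.00
After 3 (month_end (apply 3% monthly interest)): balance=$1915.80 total_interest=$115.80
After 4 (month_end (apply 3% monthly interest)): balance=$1973.27 total_interest=$173.27
After 5 (year_end (apply 8% annual interest)): balance=$2131.13 total_interest=$331.13
After 6 (month_end (apply 3% monthly interest)): balance=$2195.06 total_interest=$395.06
After 7 (month_end (apply 3% monthly interest)): balance=$2260.91 total_interest=$460.91
After 8 (month_end (apply 3% monthly interest)): balance=$2328.73 total_interest=$528.73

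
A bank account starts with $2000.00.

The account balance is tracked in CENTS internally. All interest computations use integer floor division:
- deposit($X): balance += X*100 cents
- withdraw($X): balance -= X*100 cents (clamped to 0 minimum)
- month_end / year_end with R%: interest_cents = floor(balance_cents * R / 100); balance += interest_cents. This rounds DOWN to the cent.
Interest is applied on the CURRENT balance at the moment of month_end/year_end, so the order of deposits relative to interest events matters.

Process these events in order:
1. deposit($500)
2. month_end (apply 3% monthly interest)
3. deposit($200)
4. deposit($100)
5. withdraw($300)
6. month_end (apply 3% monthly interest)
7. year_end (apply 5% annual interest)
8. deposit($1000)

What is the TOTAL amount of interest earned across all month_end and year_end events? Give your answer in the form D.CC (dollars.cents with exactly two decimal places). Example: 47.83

Answer: 284.86

Derivation:
After 1 (deposit($500)): balance=$2500.00 total_interest=$0.00
After 2 (month_end (apply 3% monthly interest)): balance=$2575.00 total_interest=$75.00
After 3 (deposit($200)): balance=$2775.00 total_interest=$75.00
After 4 (deposit($100)): balance=$2875.00 total_interest=$75.00
After 5 (withdraw($300)): balance=$2575.00 total_interest=$75.00
After 6 (month_end (apply 3% monthly interest)): balance=$2652.25 total_interest=$152.25
After 7 (year_end (apply 5% annual interest)): balance=$2784.86 total_interest=$284.86
After 8 (deposit($1000)): balance=$3784.86 total_interest=$284.86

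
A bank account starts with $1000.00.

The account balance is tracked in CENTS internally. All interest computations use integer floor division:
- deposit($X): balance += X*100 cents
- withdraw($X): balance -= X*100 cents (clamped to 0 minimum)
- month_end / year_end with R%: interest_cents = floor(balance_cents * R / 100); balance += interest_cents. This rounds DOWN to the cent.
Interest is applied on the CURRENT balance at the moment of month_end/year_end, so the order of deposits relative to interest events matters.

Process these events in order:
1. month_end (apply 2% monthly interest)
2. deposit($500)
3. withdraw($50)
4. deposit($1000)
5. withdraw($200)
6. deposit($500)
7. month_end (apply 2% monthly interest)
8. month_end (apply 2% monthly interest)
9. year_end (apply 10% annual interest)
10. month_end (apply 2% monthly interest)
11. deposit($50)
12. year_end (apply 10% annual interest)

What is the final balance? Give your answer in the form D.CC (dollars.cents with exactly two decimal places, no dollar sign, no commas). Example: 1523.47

Answer: 3611.83

Derivation:
After 1 (month_end (apply 2% monthly interest)): balance=$1020.00 total_interest=$20.00
After 2 (deposit($500)): balance=$1520.00 total_interest=$20.00
After 3 (withdraw($50)): balance=$1470.00 total_interest=$20.00
After 4 (deposit($1000)): balance=$2470.00 total_interest=$20.00
After 5 (withdraw($200)): balance=$2270.00 total_interest=$20.00
After 6 (deposit($500)): balance=$2770.00 total_interest=$20.00
After 7 (month_end (apply 2% monthly interest)): balance=$2825.40 total_interest=$75.40
After 8 (month_end (apply 2% monthly interest)): balance=$2881.90 total_interest=$131.90
After 9 (year_end (apply 10% annual interest)): balance=$3170.09 total_interest=$420.09
After 10 (month_end (apply 2% monthly interest)): balance=$3233.49 total_interest=$483.49
After 11 (deposit($50)): balance=$3283.49 total_interest=$483.49
After 12 (year_end (apply 10% annual interest)): balance=$3611.83 total_interest=$811.83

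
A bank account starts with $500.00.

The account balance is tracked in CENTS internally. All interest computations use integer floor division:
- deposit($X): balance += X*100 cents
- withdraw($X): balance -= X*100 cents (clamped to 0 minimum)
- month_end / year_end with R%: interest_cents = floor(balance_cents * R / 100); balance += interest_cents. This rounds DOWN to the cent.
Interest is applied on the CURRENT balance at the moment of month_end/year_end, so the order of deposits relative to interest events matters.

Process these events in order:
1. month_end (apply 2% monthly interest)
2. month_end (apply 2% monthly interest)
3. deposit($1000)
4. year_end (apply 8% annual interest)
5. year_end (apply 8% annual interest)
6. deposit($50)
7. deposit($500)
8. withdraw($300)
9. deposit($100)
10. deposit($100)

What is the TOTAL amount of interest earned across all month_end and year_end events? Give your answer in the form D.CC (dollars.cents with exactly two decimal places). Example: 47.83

After 1 (month_end (apply 2% monthly interest)): balance=$510.00 total_interest=$10.00
After 2 (month_end (apply 2% monthly interest)): balance=$520.20 total_interest=$20.20
After 3 (deposit($1000)): balance=$1520.20 total_interest=$20.20
After 4 (year_end (apply 8% annual interest)): balance=$1641.81 total_interest=$141.81
After 5 (year_end (apply 8% annual interest)): balance=$1773.15 total_interest=$273.15
After 6 (deposit($50)): balance=$1823.15 total_interest=$273.15
After 7 (deposit($500)): balance=$2323.15 total_interest=$273.15
After 8 (withdraw($300)): balance=$2023.15 total_interest=$273.15
After 9 (deposit($100)): balance=$2123.15 total_interest=$273.15
After 10 (deposit($100)): balance=$2223.15 total_interest=$273.15

Answer: 273.15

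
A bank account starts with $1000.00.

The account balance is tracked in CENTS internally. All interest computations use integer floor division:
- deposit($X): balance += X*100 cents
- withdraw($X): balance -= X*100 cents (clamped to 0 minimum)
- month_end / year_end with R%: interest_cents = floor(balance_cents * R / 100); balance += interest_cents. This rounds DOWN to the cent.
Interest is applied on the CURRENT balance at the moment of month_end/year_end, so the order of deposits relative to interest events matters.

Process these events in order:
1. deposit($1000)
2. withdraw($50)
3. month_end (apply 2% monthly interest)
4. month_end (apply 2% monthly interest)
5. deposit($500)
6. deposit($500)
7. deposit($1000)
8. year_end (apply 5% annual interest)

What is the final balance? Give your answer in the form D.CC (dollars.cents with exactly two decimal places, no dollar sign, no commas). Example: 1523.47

Answer: 4230.21

Derivation:
After 1 (deposit($1000)): balance=$2000.00 total_interest=$0.00
After 2 (withdraw($50)): balance=$1950.00 total_interest=$0.00
After 3 (month_end (apply 2% monthly interest)): balance=$1989.00 total_interest=$39.00
After 4 (month_end (apply 2% monthly interest)): balance=$2028.78 total_interest=$78.78
After 5 (deposit($500)): balance=$2528.78 total_interest=$78.78
After 6 (deposit($500)): balance=$3028.78 total_interest=$78.78
After 7 (deposit($1000)): balance=$4028.78 total_interest=$78.78
After 8 (year_end (apply 5% annual interest)): balance=$4230.21 total_interest=$280.21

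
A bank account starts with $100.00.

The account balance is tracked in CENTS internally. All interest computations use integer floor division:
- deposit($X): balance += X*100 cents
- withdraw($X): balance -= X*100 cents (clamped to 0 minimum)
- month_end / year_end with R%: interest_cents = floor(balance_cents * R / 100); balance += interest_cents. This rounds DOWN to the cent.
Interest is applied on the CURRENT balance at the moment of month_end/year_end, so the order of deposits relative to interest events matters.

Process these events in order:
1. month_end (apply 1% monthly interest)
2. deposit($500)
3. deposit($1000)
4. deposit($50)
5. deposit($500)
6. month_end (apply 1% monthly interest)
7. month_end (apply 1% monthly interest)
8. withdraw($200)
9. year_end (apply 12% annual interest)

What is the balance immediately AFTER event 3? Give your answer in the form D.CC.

After 1 (month_end (apply 1% monthly interest)): balance=$101.00 total_interest=$1.00
After 2 (deposit($500)): balance=$601.00 total_interest=$1.00
After 3 (deposit($1000)): balance=$1601.00 total_interest=$1.00

Answer: 1601.00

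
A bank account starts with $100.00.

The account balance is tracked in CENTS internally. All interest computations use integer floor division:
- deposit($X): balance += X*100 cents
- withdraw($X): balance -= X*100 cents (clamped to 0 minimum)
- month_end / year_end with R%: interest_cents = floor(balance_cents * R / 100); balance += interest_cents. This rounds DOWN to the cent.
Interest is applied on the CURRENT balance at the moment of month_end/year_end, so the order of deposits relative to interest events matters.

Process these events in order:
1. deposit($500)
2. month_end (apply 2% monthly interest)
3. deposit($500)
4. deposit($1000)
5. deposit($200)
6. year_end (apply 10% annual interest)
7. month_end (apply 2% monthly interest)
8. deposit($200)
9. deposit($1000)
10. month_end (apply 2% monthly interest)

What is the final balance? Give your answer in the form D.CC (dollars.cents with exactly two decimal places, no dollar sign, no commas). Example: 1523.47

After 1 (deposit($500)): balance=$600.00 total_interest=$0.00
After 2 (month_end (apply 2% monthly interest)): balance=$612.00 total_interest=$12.00
After 3 (deposit($500)): balance=$1112.00 total_interest=$12.00
After 4 (deposit($1000)): balance=$2112.00 total_interest=$12.00
After 5 (deposit($200)): balance=$2312.00 total_interest=$12.00
After 6 (year_end (apply 10% annual interest)): balance=$2543.20 total_interest=$243.20
After 7 (month_end (apply 2% monthly interest)): balance=$2594.06 total_interest=$294.06
After 8 (deposit($200)): balance=$2794.06 total_interest=$294.06
After 9 (deposit($1000)): balance=$3794.06 total_interest=$294.06
After 10 (month_end (apply 2% monthly interest)): balance=$3869.94 total_interest=$369.94

Answer: 3869.94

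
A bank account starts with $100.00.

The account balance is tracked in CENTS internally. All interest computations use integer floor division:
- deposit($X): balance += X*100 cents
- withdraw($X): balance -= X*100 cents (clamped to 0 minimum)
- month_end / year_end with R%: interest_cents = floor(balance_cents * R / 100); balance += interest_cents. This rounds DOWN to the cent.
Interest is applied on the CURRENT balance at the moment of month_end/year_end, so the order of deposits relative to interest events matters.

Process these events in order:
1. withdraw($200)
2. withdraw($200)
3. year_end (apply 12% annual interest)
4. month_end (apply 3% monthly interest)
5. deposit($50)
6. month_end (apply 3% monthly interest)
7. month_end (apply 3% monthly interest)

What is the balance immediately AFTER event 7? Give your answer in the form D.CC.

Answer: 53.04

Derivation:
After 1 (withdraw($200)): balance=$0.00 total_interest=$0.00
After 2 (withdraw($200)): balance=$0.00 total_interest=$0.00
After 3 (year_end (apply 12% annual interest)): balance=$0.00 total_interest=$0.00
After 4 (month_end (apply 3% monthly interest)): balance=$0.00 total_interest=$0.00
After 5 (deposit($50)): balance=$50.00 total_interest=$0.00
After 6 (month_end (apply 3% monthly interest)): balance=$51.50 total_interest=$1.50
After 7 (month_end (apply 3% monthly interest)): balance=$53.04 total_interest=$3.04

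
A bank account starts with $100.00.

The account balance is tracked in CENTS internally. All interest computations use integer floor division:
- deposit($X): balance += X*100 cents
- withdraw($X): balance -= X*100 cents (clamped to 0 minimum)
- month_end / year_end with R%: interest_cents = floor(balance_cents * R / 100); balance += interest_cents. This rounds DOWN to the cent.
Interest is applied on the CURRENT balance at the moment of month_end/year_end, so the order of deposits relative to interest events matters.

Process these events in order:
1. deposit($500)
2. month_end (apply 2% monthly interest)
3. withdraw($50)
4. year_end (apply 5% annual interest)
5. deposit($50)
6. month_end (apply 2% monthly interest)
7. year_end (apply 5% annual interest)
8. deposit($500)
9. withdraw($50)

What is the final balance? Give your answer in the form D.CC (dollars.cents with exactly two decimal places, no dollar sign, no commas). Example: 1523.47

Answer: 1135.54

Derivation:
After 1 (deposit($500)): balance=$600.00 total_interest=$0.00
After 2 (month_end (apply 2% monthly interest)): balance=$612.00 total_interest=$12.00
After 3 (withdraw($50)): balance=$562.00 total_interest=$12.00
After 4 (year_end (apply 5% annual interest)): balance=$590.10 total_interest=$40.10
After 5 (deposit($50)): balance=$640.10 total_interest=$40.10
After 6 (month_end (apply 2% monthly interest)): balance=$652.90 total_interest=$52.90
After 7 (year_end (apply 5% annual interest)): balance=$685.54 total_interest=$85.54
After 8 (deposit($500)): balance=$1185.54 total_interest=$85.54
After 9 (withdraw($50)): balance=$1135.54 total_interest=$85.54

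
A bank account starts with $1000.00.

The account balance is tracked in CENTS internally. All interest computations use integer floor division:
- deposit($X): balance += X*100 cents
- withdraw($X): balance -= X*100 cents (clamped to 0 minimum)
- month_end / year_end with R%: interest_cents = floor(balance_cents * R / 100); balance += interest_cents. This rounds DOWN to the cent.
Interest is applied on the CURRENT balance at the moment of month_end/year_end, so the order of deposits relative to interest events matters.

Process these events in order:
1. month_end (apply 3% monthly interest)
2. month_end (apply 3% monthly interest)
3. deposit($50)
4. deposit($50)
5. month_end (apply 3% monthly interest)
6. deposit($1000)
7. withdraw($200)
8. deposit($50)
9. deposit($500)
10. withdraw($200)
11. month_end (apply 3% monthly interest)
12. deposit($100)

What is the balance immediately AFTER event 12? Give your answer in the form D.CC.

After 1 (month_end (apply 3% monthly interest)): balance=$1030.00 total_interest=$30.00
After 2 (month_end (apply 3% monthly interest)): balance=$1060.90 total_interest=$60.90
After 3 (deposit($50)): balance=$1110.90 total_interest=$60.90
After 4 (deposit($50)): balance=$1160.90 total_interest=$60.90
After 5 (month_end (apply 3% monthly interest)): balance=$1195.72 total_interest=$95.72
After 6 (deposit($1000)): balance=$2195.72 total_interest=$95.72
After 7 (withdraw($200)): balance=$1995.72 total_interest=$95.72
After 8 (deposit($50)): balance=$2045.72 total_interest=$95.72
After 9 (deposit($500)): balance=$2545.72 total_interest=$95.72
After 10 (withdraw($200)): balance=$2345.72 total_interest=$95.72
After 11 (month_end (apply 3% monthly interest)): balance=$2416.09 total_interest=$166.09
After 12 (deposit($100)): balance=$2516.09 total_interest=$166.09

Answer: 2516.09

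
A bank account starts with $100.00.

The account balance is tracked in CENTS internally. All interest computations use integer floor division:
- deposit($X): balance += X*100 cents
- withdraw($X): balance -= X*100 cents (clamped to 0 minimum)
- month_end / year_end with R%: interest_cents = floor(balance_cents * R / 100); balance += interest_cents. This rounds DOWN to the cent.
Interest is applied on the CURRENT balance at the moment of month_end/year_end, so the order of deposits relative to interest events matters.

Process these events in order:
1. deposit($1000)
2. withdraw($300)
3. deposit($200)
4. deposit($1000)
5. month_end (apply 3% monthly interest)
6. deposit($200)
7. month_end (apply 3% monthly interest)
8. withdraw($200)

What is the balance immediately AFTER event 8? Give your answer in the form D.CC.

Answer: 2127.80

Derivation:
After 1 (deposit($1000)): balance=$1100.00 total_interest=$0.00
After 2 (withdraw($300)): balance=$800.00 total_interest=$0.00
After 3 (deposit($200)): balance=$1000.00 total_interest=$0.00
After 4 (deposit($1000)): balance=$2000.00 total_interest=$0.00
After 5 (month_end (apply 3% monthly interest)): balance=$2060.00 total_interest=$60.00
After 6 (deposit($200)): balance=$2260.00 total_interest=$60.00
After 7 (month_end (apply 3% monthly interest)): balance=$2327.80 total_interest=$127.80
After 8 (withdraw($200)): balance=$2127.80 total_interest=$127.80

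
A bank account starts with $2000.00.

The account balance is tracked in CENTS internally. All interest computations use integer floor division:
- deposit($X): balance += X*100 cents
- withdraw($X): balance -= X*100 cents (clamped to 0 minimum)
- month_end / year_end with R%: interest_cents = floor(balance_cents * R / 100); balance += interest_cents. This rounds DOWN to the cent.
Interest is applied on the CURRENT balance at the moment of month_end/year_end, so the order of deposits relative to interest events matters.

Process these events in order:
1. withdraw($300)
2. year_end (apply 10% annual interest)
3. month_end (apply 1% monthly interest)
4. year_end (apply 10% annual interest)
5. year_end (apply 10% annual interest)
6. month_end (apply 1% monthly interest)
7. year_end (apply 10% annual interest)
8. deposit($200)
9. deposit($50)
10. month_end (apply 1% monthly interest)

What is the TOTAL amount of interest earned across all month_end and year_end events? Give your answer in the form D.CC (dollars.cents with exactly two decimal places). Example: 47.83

Answer: 866.86

Derivation:
After 1 (withdraw($300)): balance=$1700.00 total_interest=$0.00
After 2 (year_end (apply 10% annual interest)): balance=$1870.00 total_interest=$170.00
After 3 (month_end (apply 1% monthly interest)): balance=$1888.70 total_interest=$188.70
After 4 (year_end (apply 10% annual interest)): balance=$2077.57 total_interest=$377.57
After 5 (year_end (apply 10% annual interest)): balance=$2285.32 total_interest=$585.32
After 6 (month_end (apply 1% monthly interest)): balance=$2308.17 total_interest=$608.17
After 7 (year_end (apply 10% annual interest)): balance=$2538.98 total_interest=$838.98
After 8 (deposit($200)): balance=$2738.98 total_interest=$838.98
After 9 (deposit($50)): balance=$2788.98 total_interest=$838.98
After 10 (month_end (apply 1% monthly interest)): balance=$2816.86 total_interest=$866.86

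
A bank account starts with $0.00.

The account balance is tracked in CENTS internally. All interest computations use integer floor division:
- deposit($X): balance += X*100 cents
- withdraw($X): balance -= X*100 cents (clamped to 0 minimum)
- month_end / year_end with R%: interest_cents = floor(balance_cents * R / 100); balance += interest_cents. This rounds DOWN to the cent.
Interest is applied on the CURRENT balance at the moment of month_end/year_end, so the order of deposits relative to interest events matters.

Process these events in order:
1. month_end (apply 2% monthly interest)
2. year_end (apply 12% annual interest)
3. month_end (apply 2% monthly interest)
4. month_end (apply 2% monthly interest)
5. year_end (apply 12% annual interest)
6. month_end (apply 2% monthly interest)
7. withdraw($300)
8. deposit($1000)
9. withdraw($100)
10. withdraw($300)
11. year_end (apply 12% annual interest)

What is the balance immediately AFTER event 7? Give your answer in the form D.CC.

Answer: 0.00

Derivation:
After 1 (month_end (apply 2% monthly interest)): balance=$0.00 total_interest=$0.00
After 2 (year_end (apply 12% annual interest)): balance=$0.00 total_interest=$0.00
After 3 (month_end (apply 2% monthly interest)): balance=$0.00 total_interest=$0.00
After 4 (month_end (apply 2% monthly interest)): balance=$0.00 total_interest=$0.00
After 5 (year_end (apply 12% annual interest)): balance=$0.00 total_interest=$0.00
After 6 (month_end (apply 2% monthly interest)): balance=$0.00 total_interest=$0.00
After 7 (withdraw($300)): balance=$0.00 total_interest=$0.00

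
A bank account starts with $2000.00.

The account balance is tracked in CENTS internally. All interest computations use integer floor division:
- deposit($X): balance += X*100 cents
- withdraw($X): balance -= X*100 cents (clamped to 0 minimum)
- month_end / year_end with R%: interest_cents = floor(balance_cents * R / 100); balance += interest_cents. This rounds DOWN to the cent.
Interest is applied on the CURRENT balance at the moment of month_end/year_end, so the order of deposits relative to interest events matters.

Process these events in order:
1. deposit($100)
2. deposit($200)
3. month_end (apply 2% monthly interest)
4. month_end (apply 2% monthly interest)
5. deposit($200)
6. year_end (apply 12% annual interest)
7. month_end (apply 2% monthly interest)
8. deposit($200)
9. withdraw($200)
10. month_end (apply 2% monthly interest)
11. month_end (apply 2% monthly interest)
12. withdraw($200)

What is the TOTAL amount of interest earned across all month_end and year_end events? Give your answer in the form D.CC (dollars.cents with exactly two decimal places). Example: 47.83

Answer: 581.81

Derivation:
After 1 (deposit($100)): balance=$2100.00 total_interest=$0.00
After 2 (deposit($200)): balance=$2300.00 total_interest=$0.00
After 3 (month_end (apply 2% monthly interest)): balance=$2346.00 total_interest=$46.00
After 4 (month_end (apply 2% monthly interest)): balance=$2392.92 total_interest=$92.92
After 5 (deposit($200)): balance=$2592.92 total_interest=$92.92
After 6 (year_end (apply 12% annual interest)): balance=$2904.07 total_interest=$404.07
After 7 (month_end (apply 2% monthly interest)): balance=$2962.15 total_interest=$462.15
After 8 (deposit($200)): balance=$3162.15 total_interest=$462.15
After 9 (withdraw($200)): balance=$2962.15 total_interest=$462.15
After 10 (month_end (apply 2% monthly interest)): balance=$3021.39 total_interest=$521.39
After 11 (month_end (apply 2% monthly interest)): balance=$3081.81 total_interest=$581.81
After 12 (withdraw($200)): balance=$2881.81 total_interest=$581.81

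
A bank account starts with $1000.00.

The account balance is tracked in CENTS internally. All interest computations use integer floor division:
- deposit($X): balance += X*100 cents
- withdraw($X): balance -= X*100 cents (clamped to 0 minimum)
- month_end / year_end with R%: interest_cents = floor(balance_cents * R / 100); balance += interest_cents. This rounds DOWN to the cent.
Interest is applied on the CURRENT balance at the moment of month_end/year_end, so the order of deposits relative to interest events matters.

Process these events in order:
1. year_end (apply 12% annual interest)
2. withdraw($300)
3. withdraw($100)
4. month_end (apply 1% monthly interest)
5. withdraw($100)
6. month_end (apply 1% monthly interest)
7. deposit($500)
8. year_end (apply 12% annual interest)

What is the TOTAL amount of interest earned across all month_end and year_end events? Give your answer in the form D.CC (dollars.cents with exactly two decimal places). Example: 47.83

Answer: 269.48

Derivation:
After 1 (year_end (apply 12% annual interest)): balance=$1120.00 total_interest=$120.00
After 2 (withdraw($300)): balance=$820.00 total_interest=$120.00
After 3 (withdraw($100)): balance=$720.00 total_interest=$120.00
After 4 (month_end (apply 1% monthly interest)): balance=$727.20 total_interest=$127.20
After 5 (withdraw($100)): balance=$627.20 total_interest=$127.20
After 6 (month_end (apply 1% monthly interest)): balance=$633.47 total_interest=$133.47
After 7 (deposit($500)): balance=$1133.47 total_interest=$133.47
After 8 (year_end (apply 12% annual interest)): balance=$1269.48 total_interest=$269.48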